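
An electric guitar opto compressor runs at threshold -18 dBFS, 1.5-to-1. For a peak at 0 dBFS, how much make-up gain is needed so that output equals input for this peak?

Without make-up, output = threshold + overshoot/1.5 = -18 + 12 = -6 dBFS.
Gap to target: 6 dB.

6 dB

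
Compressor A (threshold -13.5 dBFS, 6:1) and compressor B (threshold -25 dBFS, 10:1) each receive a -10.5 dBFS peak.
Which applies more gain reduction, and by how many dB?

B, by 10.55 dB

A: GR = 3 − 3/6 = 2.5 dB.
B: GR = 14.5 − 14.5/10 = 13.05 dB.
Difference: 10.55 dB in favour of B.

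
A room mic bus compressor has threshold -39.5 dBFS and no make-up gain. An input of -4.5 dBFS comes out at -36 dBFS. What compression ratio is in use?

Input overshoot = -4.5 − (-39.5) = 35 dB; output overshoot = -36 − (-39.5) = 3.5 dB.
Ratio = 35 / 3.5 = 10.

10:1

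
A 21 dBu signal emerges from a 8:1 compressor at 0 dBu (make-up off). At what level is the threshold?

Gain reduction = 21 − 0 = 21 dB; output overshoot = GR / (R − 1) = 21 / 7 = 3 dB.
Threshold = output − output overshoot = 0 − 3 = -3 dBu.

-3 dBu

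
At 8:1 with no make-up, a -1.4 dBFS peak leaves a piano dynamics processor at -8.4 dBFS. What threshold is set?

Let T be the threshold. Output overshoot = (input overshoot)/R, so -8.4 − T = (-1.4 − T)/8.
8·(-8.4 − T) = -1.4 − T → 7·T = -67.2 − (-1.4) = -65.8.
T = -65.8/7 = -9.4 dBFS.

-9.4 dBFS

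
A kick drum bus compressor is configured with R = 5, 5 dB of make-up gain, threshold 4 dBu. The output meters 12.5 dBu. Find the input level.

21.5 dBu

Before make-up, the level was 12.5 − 5 = 7.5 dBu.
Post-compression overshoot = 7.5 − 4 = 3.5 dB.
Input overshoot = R × output overshoot = 17.5 dB → input = 4 + 17.5 = 21.5 dBu.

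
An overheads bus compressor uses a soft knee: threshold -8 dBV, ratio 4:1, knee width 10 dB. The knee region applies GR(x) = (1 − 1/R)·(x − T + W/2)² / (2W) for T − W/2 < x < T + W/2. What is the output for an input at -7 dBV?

x − T + W/2 = -7 − (-8) + 5 = 6.
GR = (1 − 1/4) × 6² / 20 = 0.75 × 36 / 20 = 1.35 dB.
Output = -7 − 1.35 = -8.35 dBV.

-8.35 dBV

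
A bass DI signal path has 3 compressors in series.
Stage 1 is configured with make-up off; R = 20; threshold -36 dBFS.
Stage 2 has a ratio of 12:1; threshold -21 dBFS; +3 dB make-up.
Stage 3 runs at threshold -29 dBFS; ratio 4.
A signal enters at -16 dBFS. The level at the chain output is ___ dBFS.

-32 dBFS

Stage 1: -16 dBFS is 20 dB over -36 dBFS; at 20:1 that becomes 1 dB over, giving -35 dBFS.
Stage 2: below threshold (-35 ≤ -21); passes unchanged; make-up brings it to -32 dBFS.
Stage 3: -32 dBFS ≤ -29 dBFS, so stage 3 doesn't engage; output -32 dBFS.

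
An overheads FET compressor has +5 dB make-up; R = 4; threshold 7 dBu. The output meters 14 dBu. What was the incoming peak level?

15 dBu

Stripping the +5 dB make-up gives 9 dBu at the gain stage.
Post-compression overshoot = 9 − 7 = 2 dB.
Before 4:1 compression the overshoot was 2 × 4 = 8 dB, so input = 7 + 8 = 15 dBu.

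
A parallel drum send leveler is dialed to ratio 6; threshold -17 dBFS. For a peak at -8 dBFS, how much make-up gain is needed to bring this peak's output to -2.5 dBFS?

Overshoot 9 dB → 9/6 = 1.5 dB after compression, so the compressed level is -17 + 1.5 = -15.5 dBFS.
Make-up = target − compressed = -2.5 − (-15.5) = 13 dB.

13 dB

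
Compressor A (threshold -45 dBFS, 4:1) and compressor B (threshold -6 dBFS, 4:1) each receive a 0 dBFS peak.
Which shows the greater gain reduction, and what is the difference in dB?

A: GR = 45 − 45/4 = 33.75 dB.
B: GR = 6 − 6/4 = 4.5 dB.
Difference: 29.25 dB in favour of A.

A, by 29.25 dB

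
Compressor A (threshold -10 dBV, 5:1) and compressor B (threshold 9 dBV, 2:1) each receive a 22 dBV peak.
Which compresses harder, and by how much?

A: 32 dB over, compressed to 6.4 dB over, so 25.6 dB of GR.
B: 13 dB over, compressed to 6.5 dB over, so 6.5 dB of GR.
A reduces 19.1 dB more.

A, by 19.1 dB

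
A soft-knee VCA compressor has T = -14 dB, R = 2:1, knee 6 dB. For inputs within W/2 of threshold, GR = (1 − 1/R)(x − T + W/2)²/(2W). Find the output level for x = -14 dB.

x − T + W/2 = -14 − (-14) + 3 = 3.
GR = (1 − 1/2) × 3² / 12 = 0.5 × 9 / 12 = 0.375 dB.
Output = -14 − 0.375 = -14.375 dB.

-14.375 dB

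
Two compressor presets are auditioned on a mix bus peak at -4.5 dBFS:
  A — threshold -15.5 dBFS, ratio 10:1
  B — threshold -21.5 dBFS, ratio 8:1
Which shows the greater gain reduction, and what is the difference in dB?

B, by 4.975 dB

A: 11 dB over, compressed to 1.1 dB over, so 9.9 dB of GR.
B: 17 dB over, compressed to 2.125 dB over, so 14.875 dB of GR.
B applies 4.975 dB more gain reduction.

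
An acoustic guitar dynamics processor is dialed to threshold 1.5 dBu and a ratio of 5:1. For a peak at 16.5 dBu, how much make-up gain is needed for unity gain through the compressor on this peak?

12 dB

The peak compresses to 1.5 + 15/5 = 4.5 dBu.
To reach 16.5 dBu requires 16.5 − 4.5 = 12 dB of make-up.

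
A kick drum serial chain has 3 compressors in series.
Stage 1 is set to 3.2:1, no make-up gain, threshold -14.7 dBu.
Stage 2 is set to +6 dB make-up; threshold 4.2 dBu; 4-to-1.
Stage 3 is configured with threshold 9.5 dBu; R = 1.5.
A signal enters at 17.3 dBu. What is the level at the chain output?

1.3 dBu

Stage 1: 17.3 dBu is 32 dB over -14.7 dBu; at 3.2:1 that becomes 10 dB over, giving -4.7 dBu.
Stage 2: -4.7 dBu ≤ 4.2 dBu, so stage 2 doesn't engage; make-up brings it to 1.3 dBu.
Stage 3: 1.3 dBu ≤ 9.5 dBu, so stage 3 doesn't engage; output 1.3 dBu.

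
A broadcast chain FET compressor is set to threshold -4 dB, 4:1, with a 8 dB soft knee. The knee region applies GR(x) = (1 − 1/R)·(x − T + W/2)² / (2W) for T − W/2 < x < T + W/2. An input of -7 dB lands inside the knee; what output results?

-7.046875 dB

x − T + W/2 = -7 − (-4) + 4 = 1.
GR = (1 − 1/4) × 1² / 16 = 0.75 × 1 / 16 = 0.046875 dB.
Output = -7 − 0.046875 = -7.046875 dB.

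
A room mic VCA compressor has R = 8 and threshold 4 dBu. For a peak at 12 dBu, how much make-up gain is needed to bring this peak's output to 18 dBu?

13 dB

Overshoot 8 dB → 8/8 = 1 dB after compression, so the compressed level is 4 + 1 = 5 dBu.
Make-up = target − compressed = 18 − 5 = 13 dB.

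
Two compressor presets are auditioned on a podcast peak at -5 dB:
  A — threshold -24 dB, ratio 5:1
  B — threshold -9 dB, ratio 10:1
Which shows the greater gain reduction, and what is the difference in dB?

A, by 11.6 dB

A: overshoot 19 dB → output overshoot 3.8 dB → GR 15.2 dB.
B: overshoot 4 dB → output overshoot 0.4 dB → GR 3.6 dB.
A applies 11.6 dB more gain reduction.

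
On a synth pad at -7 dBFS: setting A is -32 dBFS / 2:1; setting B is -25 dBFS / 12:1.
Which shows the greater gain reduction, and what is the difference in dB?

A: 25 dB over, compressed to 12.5 dB over, so 12.5 dB of GR.
B: 18 dB over, compressed to 1.5 dB over, so 16.5 dB of GR.
B reduces 4 dB more.

B, by 4 dB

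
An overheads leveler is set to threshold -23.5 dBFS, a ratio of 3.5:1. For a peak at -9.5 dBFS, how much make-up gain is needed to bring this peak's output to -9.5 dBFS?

Without make-up, output = threshold + overshoot/3.5 = -23.5 + 4 = -19.5 dBFS.
Gap to target: 10 dB.

10 dB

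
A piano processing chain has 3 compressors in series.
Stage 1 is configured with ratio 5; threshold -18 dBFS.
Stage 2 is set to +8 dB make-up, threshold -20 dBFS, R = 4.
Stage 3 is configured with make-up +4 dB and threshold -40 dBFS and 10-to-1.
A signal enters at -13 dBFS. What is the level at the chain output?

-33.125 dBFS

Stage 1: overshoot 5 dB → 5/5 = 1 dB → -17 dBFS.
Stage 2: 3 dB above -20 dBFS, reduced 4:1 to 0.75 dB above → -19.25 dBFS; +8 dB make-up → -11.25 dBFS.
Stage 3: overshoot 28.75 dB → 28.75/10 = 2.875 dB → -37.125 dBFS; +4 dB make-up → -33.125 dBFS.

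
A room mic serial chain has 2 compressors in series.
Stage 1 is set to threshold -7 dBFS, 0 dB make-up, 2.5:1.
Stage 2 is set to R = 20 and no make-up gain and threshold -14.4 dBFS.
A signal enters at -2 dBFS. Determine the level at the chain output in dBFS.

Stage 1: -2 dBFS is 5 dB over -7 dBFS; at 2.5:1 that becomes 2 dB over, giving -5 dBFS.
Stage 2: 9.4 dB above -14.4 dBFS, reduced 20:1 to 0.47 dB above → -13.93 dBFS.

-13.93 dBFS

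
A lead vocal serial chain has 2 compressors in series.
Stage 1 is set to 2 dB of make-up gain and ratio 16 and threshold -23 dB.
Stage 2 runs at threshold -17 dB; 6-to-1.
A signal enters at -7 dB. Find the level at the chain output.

-20 dB

Stage 1: -7 dB is 16 dB over -23 dB; at 16:1 that becomes 1 dB over, giving -22 dB; +2 dB make-up → -20 dB.
Stage 2: -20 dB ≤ -17 dB, so stage 2 doesn't engage; output -20 dB.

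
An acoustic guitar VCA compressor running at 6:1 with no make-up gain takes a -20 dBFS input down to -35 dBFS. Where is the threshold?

Gain reduction = -20 − (-35) = 15 dB; output overshoot = GR / (R − 1) = 15 / 5 = 3 dB.
Threshold = output − output overshoot = -35 − 3 = -38 dBFS.

-38 dBFS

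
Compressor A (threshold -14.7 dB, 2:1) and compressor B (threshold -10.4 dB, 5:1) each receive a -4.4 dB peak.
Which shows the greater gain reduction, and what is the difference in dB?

A, by 0.35 dB

A: GR = 10.3 − 10.3/2 = 5.15 dB.
B: GR = 6 − 6/5 = 4.8 dB.
A applies 0.35 dB more gain reduction.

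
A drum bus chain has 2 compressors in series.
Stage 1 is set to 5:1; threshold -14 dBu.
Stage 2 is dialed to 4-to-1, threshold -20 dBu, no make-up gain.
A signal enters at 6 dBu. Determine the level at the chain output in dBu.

Stage 1: 6 dBu is 20 dB over -14 dBu; at 5:1 that becomes 4 dB over, giving -10 dBu.
Stage 2: overshoot 10 dB → 10/4 = 2.5 dB → -17.5 dBu.

-17.5 dBu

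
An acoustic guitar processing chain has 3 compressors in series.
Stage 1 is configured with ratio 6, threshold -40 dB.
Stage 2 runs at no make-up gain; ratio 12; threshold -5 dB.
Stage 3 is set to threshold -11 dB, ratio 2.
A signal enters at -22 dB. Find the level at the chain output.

-37 dB

Stage 1: -22 dB is 18 dB over -40 dB; at 6:1 that becomes 3 dB over, giving -37 dB.
Stage 2: -37 dB is at or below the -5 dB threshold — no compression; output -37 dB.
Stage 3: -37 dB is at or below the -11 dB threshold — no compression; output -37 dB.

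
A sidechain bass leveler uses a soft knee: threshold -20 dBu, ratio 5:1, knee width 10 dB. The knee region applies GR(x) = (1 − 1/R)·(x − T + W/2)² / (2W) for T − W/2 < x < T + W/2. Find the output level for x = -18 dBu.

-19.96 dBu

x − T + W/2 = -18 − (-20) + 5 = 7.
GR = (1 − 1/5) × 7² / 20 = 0.8 × 49 / 20 = 1.96 dB.
Output = -18 − 1.96 = -19.96 dBu.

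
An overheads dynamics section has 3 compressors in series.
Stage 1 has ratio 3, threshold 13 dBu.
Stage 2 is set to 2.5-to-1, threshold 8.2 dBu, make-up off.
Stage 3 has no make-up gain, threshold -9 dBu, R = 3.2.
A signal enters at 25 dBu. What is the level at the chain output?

-2.525 dBu

Stage 1: overshoot 12 dB → 12/3 = 4 dB → 17 dBu.
Stage 2: 17 dBu is 8.8 dB over 8.2 dBu; at 2.5:1 that becomes 3.52 dB over, giving 11.72 dBu.
Stage 3: 20.72 dB above -9 dBu, reduced 3.2:1 to 6.475 dB above → -2.525 dBu.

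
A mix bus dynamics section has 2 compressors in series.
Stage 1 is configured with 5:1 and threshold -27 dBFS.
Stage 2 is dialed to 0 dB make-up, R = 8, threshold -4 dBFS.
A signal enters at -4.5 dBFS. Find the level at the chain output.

-22.5 dBFS

Stage 1: -4.5 dBFS is 22.5 dB over -27 dBFS; at 5:1 that becomes 4.5 dB over, giving -22.5 dBFS.
Stage 2: below threshold (-22.5 ≤ -4); passes unchanged; output -22.5 dBFS.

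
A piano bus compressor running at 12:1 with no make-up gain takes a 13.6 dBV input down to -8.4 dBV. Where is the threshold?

Input is 24 dB above T (since output overshoot × R = input overshoot: (-8.4 − T)·12 = 13.6 − T gives T = -10.4 dBV).
Check: -10.4 + (13.6 − (-10.4))/12 = -10.4 + 2 = -8.4 dBV. ✓

-10.4 dBV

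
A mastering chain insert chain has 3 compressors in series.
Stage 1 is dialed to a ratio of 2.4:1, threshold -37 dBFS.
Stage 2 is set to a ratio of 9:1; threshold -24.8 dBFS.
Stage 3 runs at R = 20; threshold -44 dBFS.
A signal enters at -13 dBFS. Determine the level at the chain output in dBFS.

-43.15 dBFS

Stage 1: 24 dB above -37 dBFS, reduced 2.4:1 to 10 dB above → -27 dBFS.
Stage 2: -27 dBFS ≤ -24.8 dBFS, so stage 2 doesn't engage; output -27 dBFS.
Stage 3: overshoot 17 dB → 17/20 = 0.85 dB → -43.15 dBFS.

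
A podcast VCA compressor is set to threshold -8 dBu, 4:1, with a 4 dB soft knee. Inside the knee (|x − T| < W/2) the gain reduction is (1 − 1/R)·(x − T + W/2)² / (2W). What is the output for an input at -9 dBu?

x − T + W/2 = -9 − (-8) + 2 = 1.
GR = (1 − 1/4) × 1² / 8 = 0.75 × 1 / 8 = 0.09375 dB.
Output = -9 − 0.09375 = -9.09375 dBu.

-9.09375 dBu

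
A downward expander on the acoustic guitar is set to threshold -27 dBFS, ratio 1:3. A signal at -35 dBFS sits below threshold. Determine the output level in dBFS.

-51 dBFS

The input is 8 dB below the -27 dBFS threshold.
A 1:3 expander multiplies undershoot by 3: 8 × 3 = 24 dB below threshold.
Output = -27 − 24 = -51 dBFS.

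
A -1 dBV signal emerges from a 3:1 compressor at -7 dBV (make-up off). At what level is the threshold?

Let T be the threshold. Output overshoot = (input overshoot)/R, so -7 − T = (-1 − T)/3.
3·(-7 − T) = -1 − T → 2·T = -21 − (-1) = -20.
T = -20/2 = -10 dBV.

-10 dBV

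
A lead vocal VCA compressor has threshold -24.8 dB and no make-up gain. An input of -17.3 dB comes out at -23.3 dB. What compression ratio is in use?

Input overshoot = -17.3 − (-24.8) = 7.5 dB; output overshoot = -23.3 − (-24.8) = 1.5 dB.
Ratio = 7.5 / 1.5 = 5.

5:1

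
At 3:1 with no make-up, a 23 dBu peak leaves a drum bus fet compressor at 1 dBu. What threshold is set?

Input is 33 dB above T (since output overshoot × R = input overshoot: (1 − T)·3 = 23 − T gives T = -10 dBu).
Check: -10 + (23 − (-10))/3 = -10 + 11 = 1 dBu. ✓

-10 dBu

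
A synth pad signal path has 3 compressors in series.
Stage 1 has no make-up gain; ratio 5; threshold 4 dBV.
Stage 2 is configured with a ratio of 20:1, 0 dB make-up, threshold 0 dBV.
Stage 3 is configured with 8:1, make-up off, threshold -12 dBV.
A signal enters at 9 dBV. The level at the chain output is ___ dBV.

-10.46875 dBV

Stage 1: 9 dBV is 5 dB over 4 dBV; at 5:1 that becomes 1 dB over, giving 5 dBV.
Stage 2: 5 dBV is 5 dB over 0 dBV; at 20:1 that becomes 0.25 dB over, giving 0.25 dBV.
Stage 3: 12.25 dB above -12 dBV, reduced 8:1 to 1.53125 dB above → -10.46875 dBV.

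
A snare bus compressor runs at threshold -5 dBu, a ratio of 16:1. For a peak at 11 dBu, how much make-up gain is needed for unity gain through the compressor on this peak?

Overshoot 16 dB → 16/16 = 1 dB after compression, so the compressed level is -5 + 1 = -4 dBu.
Make-up = target − compressed = 11 − (-4) = 15 dB.

15 dB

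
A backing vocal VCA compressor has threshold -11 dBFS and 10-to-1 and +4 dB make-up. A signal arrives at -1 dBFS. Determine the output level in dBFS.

-1 dBFS sits 10 dB over threshold.
The 10 dB excess becomes 1 dB after 10:1 reduction.
Output = -11 + 1 = -10 dBFS; make-up adds 4 dB, giving -6 dBFS.

-6 dBFS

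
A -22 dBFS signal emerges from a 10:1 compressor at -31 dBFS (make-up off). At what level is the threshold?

-32 dBFS

Let T be the threshold. Output overshoot = (input overshoot)/R, so -31 − T = (-22 − T)/10.
10·(-31 − T) = -22 − T → 9·T = -310 − (-22) = -288.
T = -288/9 = -32 dBFS.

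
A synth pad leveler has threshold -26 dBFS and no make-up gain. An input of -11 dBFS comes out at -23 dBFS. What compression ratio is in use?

Input overshoot = -11 − (-26) = 15 dB; output overshoot = -23 − (-26) = 3 dB.
Ratio = 15 / 3 = 5.

5:1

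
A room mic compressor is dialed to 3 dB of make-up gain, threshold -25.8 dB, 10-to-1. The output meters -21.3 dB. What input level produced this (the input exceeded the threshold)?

Stripping the +3 dB make-up gives -24.3 dB at the gain stage.
The compressed level sits -24.3 − (-25.8) = 1.5 dB over threshold.
Input overshoot = R × output overshoot = 15 dB → input = -25.8 + 15 = -10.8 dB.

-10.8 dB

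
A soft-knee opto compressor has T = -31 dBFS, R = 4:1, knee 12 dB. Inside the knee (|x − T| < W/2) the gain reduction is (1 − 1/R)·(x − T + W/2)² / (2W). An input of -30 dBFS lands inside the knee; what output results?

-31.53125 dBFS

x − T + W/2 = -30 − (-31) + 6 = 7.
GR = (1 − 1/4) × 7² / 24 = 0.75 × 49 / 24 = 1.53125 dB.
Output = -30 − 1.53125 = -31.53125 dBFS.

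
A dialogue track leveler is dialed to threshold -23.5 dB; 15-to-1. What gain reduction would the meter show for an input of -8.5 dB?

14 dB

Overshoot = -8.5 − (-23.5) = 15 dB.
A 15:1 ratio leaves 1 dB of that excess.
So the signal is attenuated by 15 − 1 = 14 dB.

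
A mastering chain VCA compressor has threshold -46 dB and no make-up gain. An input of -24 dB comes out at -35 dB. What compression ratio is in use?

Input overshoot = -24 − (-46) = 22 dB; output overshoot = -35 − (-46) = 11 dB.
Ratio = 22 / 11 = 2.

2:1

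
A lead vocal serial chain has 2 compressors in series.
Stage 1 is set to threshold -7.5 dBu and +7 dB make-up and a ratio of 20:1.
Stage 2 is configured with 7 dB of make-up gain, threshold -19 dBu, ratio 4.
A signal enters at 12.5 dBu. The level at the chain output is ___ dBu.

-7.125 dBu

Stage 1: 12.5 dBu is 20 dB over -7.5 dBu; at 20:1 that becomes 1 dB over, giving -6.5 dBu; +7 dB make-up → 0.5 dBu.
Stage 2: 0.5 dBu is 19.5 dB over -19 dBu; at 4:1 that becomes 4.875 dB over, giving -14.125 dBu; +7 dB make-up → -7.125 dBu.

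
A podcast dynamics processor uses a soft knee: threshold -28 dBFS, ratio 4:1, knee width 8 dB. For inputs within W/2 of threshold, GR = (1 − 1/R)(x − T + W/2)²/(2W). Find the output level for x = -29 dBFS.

-29.421875 dBFS

x − T + W/2 = -29 − (-28) + 4 = 3.
GR = (1 − 1/4) × 3² / 16 = 0.75 × 9 / 16 = 0.421875 dB.
Output = -29 − 0.421875 = -29.421875 dBFS.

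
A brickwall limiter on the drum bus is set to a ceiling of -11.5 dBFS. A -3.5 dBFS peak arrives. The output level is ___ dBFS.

A brickwall limiter is an ∞:1 compressor: any input above the ceiling is clamped to -11.5 dBFS.

-11.5 dBFS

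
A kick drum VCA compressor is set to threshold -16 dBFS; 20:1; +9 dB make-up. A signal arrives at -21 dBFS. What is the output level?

-21 dBFS is 5 dB below the -16 dBFS threshold, so no gain reduction is applied.
Make-up gain adds 9 dB: -21 + 9 = -12 dBFS.

-12 dBFS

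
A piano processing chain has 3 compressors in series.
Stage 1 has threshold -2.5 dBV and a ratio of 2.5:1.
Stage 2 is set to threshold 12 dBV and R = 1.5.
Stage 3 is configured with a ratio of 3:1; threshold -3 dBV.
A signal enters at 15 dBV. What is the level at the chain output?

Stage 1: overshoot 17.5 dB → 17.5/2.5 = 7 dB → 4.5 dBV.
Stage 2: below threshold (4.5 ≤ 12); passes unchanged; output 4.5 dBV.
Stage 3: 7.5 dB above -3 dBV, reduced 3:1 to 2.5 dB above → -0.5 dBV.

-0.5 dBV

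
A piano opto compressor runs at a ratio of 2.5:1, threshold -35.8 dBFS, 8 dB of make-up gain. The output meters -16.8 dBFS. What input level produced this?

Stripping the +8 dB make-up gives -24.8 dBFS at the gain stage.
The compressed level sits -24.8 − (-35.8) = 11 dB over threshold.
Input overshoot = R × output overshoot = 27.5 dB → input = -35.8 + 27.5 = -8.3 dBFS.

-8.3 dBFS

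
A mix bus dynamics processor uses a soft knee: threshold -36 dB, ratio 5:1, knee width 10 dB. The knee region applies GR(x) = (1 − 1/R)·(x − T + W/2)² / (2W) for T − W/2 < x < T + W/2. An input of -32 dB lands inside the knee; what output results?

-35.24 dB

x − T + W/2 = -32 − (-36) + 5 = 9.
GR = (1 − 1/5) × 9² / 20 = 0.8 × 81 / 20 = 3.24 dB.
Output = -32 − 3.24 = -35.24 dB.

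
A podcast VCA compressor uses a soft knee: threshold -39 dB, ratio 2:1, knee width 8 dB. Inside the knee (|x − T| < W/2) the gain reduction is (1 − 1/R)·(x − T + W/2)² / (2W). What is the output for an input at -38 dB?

-38.78125 dB

x − T + W/2 = -38 − (-39) + 4 = 5.
GR = (1 − 1/2) × 5² / 16 = 0.5 × 25 / 16 = 0.78125 dB.
Output = -38 − 0.78125 = -38.78125 dB.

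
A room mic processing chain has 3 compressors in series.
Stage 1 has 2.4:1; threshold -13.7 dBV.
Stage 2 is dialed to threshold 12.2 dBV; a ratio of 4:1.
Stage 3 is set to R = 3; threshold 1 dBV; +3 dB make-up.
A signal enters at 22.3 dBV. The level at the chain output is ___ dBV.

4.1 dBV

Stage 1: 22.3 dBV is 36 dB over -13.7 dBV; at 2.4:1 that becomes 15 dB over, giving 1.3 dBV.
Stage 2: below threshold (1.3 ≤ 12.2); passes unchanged; output 1.3 dBV.
Stage 3: 0.3 dB above 1 dBV, reduced 3:1 to 0.1 dB above → 1.1 dBV; +3 dB make-up → 4.1 dBV.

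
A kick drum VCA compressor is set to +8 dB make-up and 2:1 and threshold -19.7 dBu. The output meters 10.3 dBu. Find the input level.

Stripping the +8 dB make-up gives 2.3 dBu at the gain stage.
Post-compression overshoot = 2.3 − (-19.7) = 22 dB.
Before 2:1 compression the overshoot was 22 × 2 = 44 dB, so input = -19.7 + 44 = 24.3 dBu.

24.3 dBu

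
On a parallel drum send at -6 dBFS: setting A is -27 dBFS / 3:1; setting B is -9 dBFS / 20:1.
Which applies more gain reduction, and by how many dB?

A: GR = 21 − 21/3 = 14 dB.
B: GR = 3 − 3/20 = 2.85 dB.
A applies 11.15 dB more gain reduction.

A, by 11.15 dB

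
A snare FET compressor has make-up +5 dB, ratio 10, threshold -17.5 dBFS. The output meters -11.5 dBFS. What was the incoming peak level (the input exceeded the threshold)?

-7.5 dBFS

Stripping the +5 dB make-up gives -16.5 dBFS at the gain stage.
That's 1 dB above the -17.5 dBFS threshold.
Undo the ratio: input overshoot = 1 × 10 = 10 dB, giving input = -7.5 dBFS.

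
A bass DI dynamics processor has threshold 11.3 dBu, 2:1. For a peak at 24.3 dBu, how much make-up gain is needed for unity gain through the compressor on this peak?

The peak compresses to 11.3 + 13/2 = 17.8 dBu.
To reach 24.3 dBu requires 24.3 − 17.8 = 6.5 dB of make-up.

6.5 dB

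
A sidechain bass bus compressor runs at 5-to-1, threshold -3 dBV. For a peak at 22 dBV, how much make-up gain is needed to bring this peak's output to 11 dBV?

9 dB

Without make-up, output = threshold + overshoot/5 = -3 + 5 = 2 dBV.
Gap to target: 9 dB.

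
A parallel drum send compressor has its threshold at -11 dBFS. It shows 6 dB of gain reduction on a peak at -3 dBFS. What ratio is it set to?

4:1

Input overshoot = -3 − (-11) = 8 dB.
Output overshoot = 8 − 6 = 2 dB.
Ratio = input overshoot / output overshoot = 8 / 2 = 4.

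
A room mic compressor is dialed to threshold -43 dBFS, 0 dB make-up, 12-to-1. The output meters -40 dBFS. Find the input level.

-7 dBFS

Post-compression overshoot = -40 − (-43) = 3 dB.
Before 12:1 compression the overshoot was 3 × 12 = 36 dB, so input = -43 + 36 = -7 dBFS.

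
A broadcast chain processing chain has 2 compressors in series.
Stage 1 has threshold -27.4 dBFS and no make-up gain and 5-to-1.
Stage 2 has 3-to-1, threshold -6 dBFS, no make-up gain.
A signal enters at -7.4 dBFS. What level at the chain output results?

Stage 1: 20 dB above -27.4 dBFS, reduced 5:1 to 4 dB above → -23.4 dBFS.
Stage 2: below threshold (-23.4 ≤ -6); passes unchanged; output -23.4 dBFS.

-23.4 dBFS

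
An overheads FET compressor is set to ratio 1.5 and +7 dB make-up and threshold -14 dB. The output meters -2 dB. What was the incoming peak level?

Remove make-up: -2 − 7 = -9 dB.
The compressed level sits -9 − (-14) = 5 dB over threshold.
Input overshoot = R × output overshoot = 7.5 dB → input = -14 + 7.5 = -6.5 dB.

-6.5 dB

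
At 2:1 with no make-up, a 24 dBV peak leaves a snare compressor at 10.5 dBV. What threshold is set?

-3 dBV

Gain reduction = 24 − 10.5 = 13.5 dB; output overshoot = GR / (R − 1) = 13.5 / 1 = 13.5 dB.
Threshold = output − output overshoot = 10.5 − 13.5 = -3 dBV.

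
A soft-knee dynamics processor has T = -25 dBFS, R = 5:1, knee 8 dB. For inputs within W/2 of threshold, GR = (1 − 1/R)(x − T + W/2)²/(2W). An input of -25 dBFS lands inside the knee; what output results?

x − T + W/2 = -25 − (-25) + 4 = 4.
GR = (1 − 1/5) × 4² / 16 = 0.8 × 16 / 16 = 0.8 dB.
Output = -25 − 0.8 = -25.8 dBFS.

-25.8 dBFS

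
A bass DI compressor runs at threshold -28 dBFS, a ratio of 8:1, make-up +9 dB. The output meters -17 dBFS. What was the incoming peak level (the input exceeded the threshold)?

Stripping the +9 dB make-up gives -26 dBFS at the gain stage.
The compressed level sits -26 − (-28) = 2 dB over threshold.
Input overshoot = R × output overshoot = 16 dB → input = -28 + 16 = -12 dBFS.

-12 dBFS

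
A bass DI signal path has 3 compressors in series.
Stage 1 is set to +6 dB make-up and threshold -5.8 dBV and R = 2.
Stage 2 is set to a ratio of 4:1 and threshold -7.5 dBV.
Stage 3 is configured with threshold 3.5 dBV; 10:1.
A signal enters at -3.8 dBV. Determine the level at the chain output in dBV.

Stage 1: 2 dB above -5.8 dBV, reduced 2:1 to 1 dB above → -4.8 dBV; +6 dB make-up → 1.2 dBV.
Stage 2: 1.2 dBV is 8.7 dB over -7.5 dBV; at 4:1 that becomes 2.175 dB over, giving -5.325 dBV.
Stage 3: below threshold (-5.325 ≤ 3.5); passes unchanged; output -5.325 dBV.

-5.325 dBV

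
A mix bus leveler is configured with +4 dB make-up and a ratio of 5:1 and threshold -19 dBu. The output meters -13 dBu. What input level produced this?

Remove make-up: -13 − 4 = -17 dBu.
That's 2 dB above the -19 dBu threshold.
Input overshoot = R × output overshoot = 10 dB → input = -19 + 10 = -9 dBu.

-9 dBu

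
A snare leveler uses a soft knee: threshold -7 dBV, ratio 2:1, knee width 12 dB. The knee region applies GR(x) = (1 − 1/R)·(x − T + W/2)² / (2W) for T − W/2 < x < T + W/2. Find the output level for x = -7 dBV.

x − T + W/2 = -7 − (-7) + 6 = 6.
GR = (1 − 1/2) × 6² / 24 = 0.5 × 36 / 24 = 0.75 dB.
Output = -7 − 0.75 = -7.75 dBV.

-7.75 dBV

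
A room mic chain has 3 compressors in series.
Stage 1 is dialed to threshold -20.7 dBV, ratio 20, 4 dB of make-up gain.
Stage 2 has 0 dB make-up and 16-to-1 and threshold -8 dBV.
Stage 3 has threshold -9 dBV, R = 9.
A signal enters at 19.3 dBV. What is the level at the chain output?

-14.7 dBV

Stage 1: 40 dB above -20.7 dBV, reduced 20:1 to 2 dB above → -18.7 dBV; +4 dB make-up → -14.7 dBV.
Stage 2: -14.7 dBV ≤ -8 dBV, so stage 2 doesn't engage; output -14.7 dBV.
Stage 3: below threshold (-14.7 ≤ -9); passes unchanged; output -14.7 dBV.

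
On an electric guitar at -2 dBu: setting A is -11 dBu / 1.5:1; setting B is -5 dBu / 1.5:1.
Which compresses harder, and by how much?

A, by 2 dB

A: 9 dB over, compressed to 6 dB over, so 3 dB of GR.
B: 3 dB over, compressed to 2 dB over, so 1 dB of GR.
A reduces 2 dB more.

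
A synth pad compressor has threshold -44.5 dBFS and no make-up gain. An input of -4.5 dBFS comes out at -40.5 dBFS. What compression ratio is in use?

10:1

Input overshoot = -4.5 − (-44.5) = 40 dB; output overshoot = -40.5 − (-44.5) = 4 dB.
Ratio = 40 / 4 = 10.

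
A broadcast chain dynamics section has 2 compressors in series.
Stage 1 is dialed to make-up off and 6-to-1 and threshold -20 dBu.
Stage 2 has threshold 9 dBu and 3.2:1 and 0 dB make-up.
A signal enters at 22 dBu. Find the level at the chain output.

Stage 1: 42 dB above -20 dBu, reduced 6:1 to 7 dB above → -13 dBu.
Stage 2: below threshold (-13 ≤ 9); passes unchanged; output -13 dBu.

-13 dBu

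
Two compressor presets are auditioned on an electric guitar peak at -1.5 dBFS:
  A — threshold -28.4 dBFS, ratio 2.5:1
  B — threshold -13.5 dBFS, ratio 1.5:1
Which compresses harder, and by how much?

A: overshoot 26.9 dB → output overshoot 10.76 dB → GR 16.14 dB.
B: overshoot 12 dB → output overshoot 8 dB → GR 4 dB.
A reduces 12.14 dB more.

A, by 12.14 dB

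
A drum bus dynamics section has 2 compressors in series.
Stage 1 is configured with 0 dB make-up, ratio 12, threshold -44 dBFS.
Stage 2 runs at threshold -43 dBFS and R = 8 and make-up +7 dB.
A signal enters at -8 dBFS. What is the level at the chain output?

-35.75 dBFS

Stage 1: overshoot 36 dB → 36/12 = 3 dB → -41 dBFS.
Stage 2: overshoot 2 dB → 2/8 = 0.25 dB → -42.75 dBFS; +7 dB make-up → -35.75 dBFS.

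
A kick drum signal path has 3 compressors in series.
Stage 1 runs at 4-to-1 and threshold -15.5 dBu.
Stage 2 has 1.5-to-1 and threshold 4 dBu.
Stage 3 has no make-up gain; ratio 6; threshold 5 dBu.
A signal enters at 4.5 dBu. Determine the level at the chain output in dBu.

Stage 1: 4.5 dBu is 20 dB over -15.5 dBu; at 4:1 that becomes 5 dB over, giving -10.5 dBu.
Stage 2: -10.5 dBu ≤ 4 dBu, so stage 2 doesn't engage; output -10.5 dBu.
Stage 3: below threshold (-10.5 ≤ 5); passes unchanged; output -10.5 dBu.

-10.5 dBu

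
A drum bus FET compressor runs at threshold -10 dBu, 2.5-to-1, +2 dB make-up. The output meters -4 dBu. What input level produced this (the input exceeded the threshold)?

Remove make-up: -4 − 2 = -6 dBu.
The compressed level sits -6 − (-10) = 4 dB over threshold.
Input overshoot = R × output overshoot = 10 dB → input = -10 + 10 = 0 dBu.

0 dBu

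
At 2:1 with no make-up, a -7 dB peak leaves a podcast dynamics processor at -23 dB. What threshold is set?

-39 dB

Input is 32 dB above T (since output overshoot × R = input overshoot: (-23 − T)·2 = -7 − T gives T = -39 dB).
Check: -39 + (-7 − (-39))/2 = -39 + 16 = -23 dB. ✓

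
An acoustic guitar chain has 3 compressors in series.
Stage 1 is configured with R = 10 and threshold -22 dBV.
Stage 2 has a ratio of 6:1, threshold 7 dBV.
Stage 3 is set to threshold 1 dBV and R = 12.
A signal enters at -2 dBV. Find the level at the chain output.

-20 dBV

Stage 1: -2 dBV is 20 dB over -22 dBV; at 10:1 that becomes 2 dB over, giving -20 dBV.
Stage 2: below threshold (-20 ≤ 7); passes unchanged; output -20 dBV.
Stage 3: -20 dBV ≤ 1 dBV, so stage 3 doesn't engage; output -20 dBV.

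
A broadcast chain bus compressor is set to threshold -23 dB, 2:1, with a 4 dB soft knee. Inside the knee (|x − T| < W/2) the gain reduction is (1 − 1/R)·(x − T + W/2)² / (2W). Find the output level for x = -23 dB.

-23.25 dB

x − T + W/2 = -23 − (-23) + 2 = 2.
GR = (1 − 1/2) × 2² / 8 = 0.5 × 4 / 8 = 0.25 dB.
Output = -23 − 0.25 = -23.25 dB.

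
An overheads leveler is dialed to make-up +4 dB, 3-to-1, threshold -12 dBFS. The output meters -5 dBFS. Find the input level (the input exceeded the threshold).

-3 dBFS

Before make-up, the level was -5 − 4 = -9 dBFS.
The compressed level sits -9 − (-12) = 3 dB over threshold.
Undo the ratio: input overshoot = 3 × 3 = 9 dB, giving input = -3 dBFS.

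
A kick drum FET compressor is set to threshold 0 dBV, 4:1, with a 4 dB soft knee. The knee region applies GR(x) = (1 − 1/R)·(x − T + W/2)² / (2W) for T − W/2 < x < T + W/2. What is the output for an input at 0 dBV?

x − T + W/2 = 0 − 0 + 2 = 2.
GR = (1 − 1/4) × 2² / 8 = 0.75 × 4 / 8 = 0.375 dB.
Output = 0 − 0.375 = -0.375 dBV.

-0.375 dBV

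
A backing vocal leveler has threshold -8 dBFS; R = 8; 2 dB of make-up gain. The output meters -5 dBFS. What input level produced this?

0 dBFS

Before make-up, the level was -5 − 2 = -7 dBFS.
The compressed level sits -7 − (-8) = 1 dB over threshold.
Undo the ratio: input overshoot = 1 × 8 = 8 dB, giving input = 0 dBFS.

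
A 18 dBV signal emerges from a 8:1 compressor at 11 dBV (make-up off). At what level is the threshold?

Gain reduction = 18 − 11 = 7 dB; output overshoot = GR / (R − 1) = 7 / 7 = 1 dB.
Threshold = output − output overshoot = 11 − 1 = 10 dBV.

10 dBV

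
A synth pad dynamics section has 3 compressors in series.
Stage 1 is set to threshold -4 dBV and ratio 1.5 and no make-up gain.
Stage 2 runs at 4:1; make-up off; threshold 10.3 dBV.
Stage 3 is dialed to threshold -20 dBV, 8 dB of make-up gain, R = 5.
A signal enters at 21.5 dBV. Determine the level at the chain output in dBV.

Stage 1: 25.5 dB above -4 dBV, reduced 1.5:1 to 17 dB above → 13 dBV.
Stage 2: 13 dBV is 2.7 dB over 10.3 dBV; at 4:1 that becomes 0.675 dB over, giving 10.975 dBV.
Stage 3: 10.975 dBV is 30.975 dB over -20 dBV; at 5:1 that becomes 6.195 dB over, giving -13.805 dBV; +8 dB make-up → -5.805 dBV.

-5.805 dBV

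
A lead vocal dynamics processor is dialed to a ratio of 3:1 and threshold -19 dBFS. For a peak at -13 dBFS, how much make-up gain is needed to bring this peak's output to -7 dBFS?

Overshoot 6 dB → 6/3 = 2 dB after compression, so the compressed level is -19 + 2 = -17 dBFS.
Make-up = target − compressed = -7 − (-17) = 10 dB.

10 dB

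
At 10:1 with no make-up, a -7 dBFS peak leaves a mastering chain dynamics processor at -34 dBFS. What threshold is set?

-37 dBFS

Let T be the threshold. Output overshoot = (input overshoot)/R, so -34 − T = (-7 − T)/10.
10·(-34 − T) = -7 − T → 9·T = -340 − (-7) = -333.
T = -333/9 = -37 dBFS.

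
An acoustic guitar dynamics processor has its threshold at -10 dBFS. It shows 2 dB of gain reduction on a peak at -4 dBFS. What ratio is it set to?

1.5:1

Input overshoot = -4 − (-10) = 6 dB.
Output overshoot = 6 − 2 = 4 dB.
Ratio = input overshoot / output overshoot = 6 / 4 = 1.5.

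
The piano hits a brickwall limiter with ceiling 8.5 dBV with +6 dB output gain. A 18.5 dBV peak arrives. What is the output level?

14.5 dBV

A brickwall limiter is an ∞:1 compressor: any input above the ceiling is clamped to 8.5 dBV.
Output gain then adds 6 dB: 8.5 + 6 = 14.5 dBV.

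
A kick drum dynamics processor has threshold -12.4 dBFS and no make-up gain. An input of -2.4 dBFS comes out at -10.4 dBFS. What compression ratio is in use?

Input overshoot = -2.4 − (-12.4) = 10 dB; output overshoot = -10.4 − (-12.4) = 2 dB.
Ratio = 10 / 2 = 5.

5:1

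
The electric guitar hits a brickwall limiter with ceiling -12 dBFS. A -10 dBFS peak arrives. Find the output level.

-12 dBFS

A brickwall limiter is an ∞:1 compressor: any input above the ceiling is clamped to -12 dBFS.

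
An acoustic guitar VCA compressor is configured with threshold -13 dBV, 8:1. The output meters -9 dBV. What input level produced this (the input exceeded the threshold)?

19 dBV

Post-compression overshoot = -9 − (-13) = 4 dB.
Before 8:1 compression the overshoot was 4 × 8 = 32 dB, so input = -13 + 32 = 19 dBV.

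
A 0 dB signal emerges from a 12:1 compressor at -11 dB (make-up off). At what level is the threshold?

Gain reduction = 0 − (-11) = 11 dB; output overshoot = GR / (R − 1) = 11 / 11 = 1 dB.
Threshold = output − output overshoot = -11 − 1 = -12 dB.

-12 dB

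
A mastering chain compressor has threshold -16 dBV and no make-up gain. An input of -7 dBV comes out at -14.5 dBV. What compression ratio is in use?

6:1

Input overshoot = -7 − (-16) = 9 dB; output overshoot = -14.5 − (-16) = 1.5 dB.
Ratio = 9 / 1.5 = 6.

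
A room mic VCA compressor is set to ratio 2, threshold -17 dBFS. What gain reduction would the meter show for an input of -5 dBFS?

-5 dBFS exceeds the threshold by 12 dB.
After 2:1 compression the overshoot becomes 12/2 = 6 dB.
So the signal is attenuated by 12 − 6 = 6 dB.

6 dB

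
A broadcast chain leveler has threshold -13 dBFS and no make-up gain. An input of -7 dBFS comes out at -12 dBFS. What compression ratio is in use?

Input overshoot = -7 − (-13) = 6 dB; output overshoot = -12 − (-13) = 1 dB.
Ratio = 6 / 1 = 6.

6:1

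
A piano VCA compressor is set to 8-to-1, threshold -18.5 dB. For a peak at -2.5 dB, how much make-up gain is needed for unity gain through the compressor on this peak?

14 dB

Without make-up, output = threshold + overshoot/8 = -18.5 + 2 = -16.5 dB.
Gap to target: 14 dB.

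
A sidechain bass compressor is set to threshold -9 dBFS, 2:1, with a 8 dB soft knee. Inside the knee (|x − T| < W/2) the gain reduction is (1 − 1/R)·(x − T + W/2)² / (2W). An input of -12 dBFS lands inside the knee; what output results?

x − T + W/2 = -12 − (-9) + 4 = 1.
GR = (1 − 1/2) × 1² / 16 = 0.5 × 1 / 16 = 0.03125 dB.
Output = -12 − 0.03125 = -12.03125 dBFS.

-12.03125 dBFS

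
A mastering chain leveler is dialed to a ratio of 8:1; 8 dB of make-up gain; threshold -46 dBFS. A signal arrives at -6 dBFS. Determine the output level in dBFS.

The input is 40 dB above the -46 dBFS threshold.
At 8:1 the overshoot is divided by 8, leaving 5 dB above threshold.
That puts the output at -41 dBFS; make-up adds 8 dB, giving -33 dBFS.

-33 dBFS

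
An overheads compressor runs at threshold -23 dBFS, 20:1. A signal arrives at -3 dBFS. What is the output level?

-22 dBFS

-3 dBFS sits 20 dB over threshold.
The 20 dB excess becomes 1 dB after 20:1 reduction.
So the level is -23 + 1 = -22 dBFS.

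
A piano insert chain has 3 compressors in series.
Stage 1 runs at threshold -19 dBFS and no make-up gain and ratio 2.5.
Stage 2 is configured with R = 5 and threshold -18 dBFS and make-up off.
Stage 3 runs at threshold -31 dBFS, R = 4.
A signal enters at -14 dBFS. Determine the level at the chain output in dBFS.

Stage 1: overshoot 5 dB → 5/2.5 = 2 dB → -17 dBFS.
Stage 2: overshoot 1 dB → 1/5 = 0.2 dB → -17.8 dBFS.
Stage 3: 13.2 dB above -31 dBFS, reduced 4:1 to 3.3 dB above → -27.7 dBFS.

-27.7 dBFS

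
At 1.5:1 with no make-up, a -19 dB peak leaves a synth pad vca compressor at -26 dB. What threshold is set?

-40 dB

Let T be the threshold. Output overshoot = (input overshoot)/R, so -26 − T = (-19 − T)/1.5.
1.5·(-26 − T) = -19 − T → 0.5·T = -39 − (-19) = -20.
T = -20/0.5 = -40 dB.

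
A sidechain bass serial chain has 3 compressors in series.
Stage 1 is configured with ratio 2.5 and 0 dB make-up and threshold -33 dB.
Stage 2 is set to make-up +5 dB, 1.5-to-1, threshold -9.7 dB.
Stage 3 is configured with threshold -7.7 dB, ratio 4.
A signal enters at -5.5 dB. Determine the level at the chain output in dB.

-17 dB

Stage 1: -5.5 dB is 27.5 dB over -33 dB; at 2.5:1 that becomes 11 dB over, giving -22 dB.
Stage 2: -22 dB ≤ -9.7 dB, so stage 2 doesn't engage; make-up brings it to -17 dB.
Stage 3: -17 dB is at or below the -7.7 dB threshold — no compression; output -17 dB.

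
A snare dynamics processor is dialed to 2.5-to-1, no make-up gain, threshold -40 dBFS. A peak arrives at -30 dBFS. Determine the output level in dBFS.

-36 dBFS

The input is 10 dB above the -40 dBFS threshold.
2.5:1 compression reduces that to 10/2.5 = 4 dB over.
That puts the output at -36 dBFS.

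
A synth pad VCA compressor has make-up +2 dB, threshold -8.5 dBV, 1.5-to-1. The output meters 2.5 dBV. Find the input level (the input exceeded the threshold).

5 dBV

Before make-up, the level was 2.5 − 2 = 0.5 dBV.
Post-compression overshoot = 0.5 − (-8.5) = 9 dB.
Before 1.5:1 compression the overshoot was 9 × 1.5 = 13.5 dB, so input = -8.5 + 13.5 = 5 dBV.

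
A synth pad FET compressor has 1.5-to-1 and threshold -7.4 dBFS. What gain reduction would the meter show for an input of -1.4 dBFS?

2 dB

-1.4 dBFS exceeds the threshold by 6 dB.
After 1.5:1 compression the overshoot becomes 6/1.5 = 4 dB.
Gain reduction = 6 − 4 = 2 dB.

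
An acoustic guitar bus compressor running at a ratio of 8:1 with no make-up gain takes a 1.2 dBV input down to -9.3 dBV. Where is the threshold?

-10.8 dBV

Let T be the threshold. Output overshoot = (input overshoot)/R, so -9.3 − T = (1.2 − T)/8.
8·(-9.3 − T) = 1.2 − T → 7·T = -74.4 − 1.2 = -75.6.
T = -75.6/7 = -10.8 dBV.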